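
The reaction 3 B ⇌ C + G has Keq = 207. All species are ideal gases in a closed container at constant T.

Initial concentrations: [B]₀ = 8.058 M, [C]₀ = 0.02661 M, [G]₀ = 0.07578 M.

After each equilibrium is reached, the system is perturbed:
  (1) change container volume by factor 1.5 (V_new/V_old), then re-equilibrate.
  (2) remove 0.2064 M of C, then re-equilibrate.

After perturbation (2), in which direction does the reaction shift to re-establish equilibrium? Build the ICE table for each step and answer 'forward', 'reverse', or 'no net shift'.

Direction: forward

Q₀ = 3.8541e-06 vs Keq = 207 ⇒ Q<K, forward
Step 1:
                   B          C          G
  I            8.058    0.02661    0.07578
  C           -7.736      2.579      2.579
  E           0.3221      2.605      2.654
  solve Keq expr → x = 2.579; check Q = 207
Then change container volume by factor 1.5 (V_new/V_old).
Step 2:
                   B          C          G
  I           0.2147      1.737       1.77
  C          0.03013   -0.01004   -0.01004
  E           0.2448      1.727       1.76
  solve Keq expr → x = -0.01004; check Q = 207
Then remove 0.2064 M of C.
Step 3:
                   B          C          G
  I           0.2448       1.52       1.76
  C        -0.009857   0.003286   0.003286
  E            0.235      1.524      1.763
  solve Keq expr → x = 0.003286; check Q = 207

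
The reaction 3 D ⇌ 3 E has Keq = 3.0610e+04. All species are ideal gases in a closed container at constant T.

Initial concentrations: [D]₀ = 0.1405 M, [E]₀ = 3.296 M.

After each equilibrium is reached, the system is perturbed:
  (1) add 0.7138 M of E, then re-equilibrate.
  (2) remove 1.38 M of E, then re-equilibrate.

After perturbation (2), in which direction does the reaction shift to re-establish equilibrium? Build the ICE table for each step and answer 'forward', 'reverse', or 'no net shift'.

Q₀ = 1.2910e+04 vs Keq = 3.0610e+04 ⇒ Q<K, forward
Step 1:
                    D           E
  I            0.1405       3.296
  C          -0.03405     0.03405
  E            0.1065        3.33
  solve Keq expr → x = 0.01135; check Q = 3.0610e+04
Then add 0.7138 M of E.
Step 2:
                    D           E
  I            0.1065       4.044
  C           0.02211    -0.02211
  E            0.1286       4.022
  solve Keq expr → x = -0.007371; check Q = 3.0610e+04
Then remove 1.38 M of E.
Step 3:
                    D           E
  I            0.1286       2.642
  C          -0.04275     0.04275
  E           0.08582       2.684
  solve Keq expr → x = 0.01425; check Q = 3.0610e+04

Direction: forward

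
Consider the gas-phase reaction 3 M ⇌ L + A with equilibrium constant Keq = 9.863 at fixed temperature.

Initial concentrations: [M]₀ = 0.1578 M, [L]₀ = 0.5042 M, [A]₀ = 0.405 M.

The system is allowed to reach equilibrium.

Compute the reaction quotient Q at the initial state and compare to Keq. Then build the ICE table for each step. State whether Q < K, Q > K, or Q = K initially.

Q₀ = 51.97; Q > K (proceeds reverse)

Q₀ = 51.97 vs Keq = 9.863 ⇒ Q>K, reverse
Step 1:
                    M           L           A
  I            0.1578      0.5042       0.405
  C            0.1027    -0.03422    -0.03422
  E            0.2605        0.47      0.3708
  solve Keq expr → x = -0.03422; check Q = 9.863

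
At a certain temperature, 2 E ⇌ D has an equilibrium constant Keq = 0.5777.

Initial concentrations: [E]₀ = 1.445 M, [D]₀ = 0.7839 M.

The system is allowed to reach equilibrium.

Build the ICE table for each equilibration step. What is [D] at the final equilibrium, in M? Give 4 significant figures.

Q₀ = 0.3754 vs Keq = 0.5777 ⇒ Q<K, forward
Step 1:
                  E         D
  Initial     1.445    0.7839
  Change     -0.206     0.103
  Equil       1.239    0.8869
  solve Keq expr → x = 0.103; check Q = 0.5777

[D]_eq = 0.8869 M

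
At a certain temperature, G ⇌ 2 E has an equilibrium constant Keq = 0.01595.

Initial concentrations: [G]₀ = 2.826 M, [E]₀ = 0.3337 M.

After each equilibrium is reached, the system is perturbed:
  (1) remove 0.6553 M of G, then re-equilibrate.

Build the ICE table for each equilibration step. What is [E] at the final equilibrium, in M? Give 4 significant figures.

[E]_eq = 0.1891 M

Q₀ = 0.0394 vs Keq = 0.01595 ⇒ Q>K, reverse
Step 1:
                  G         E
  I           2.826    0.3337
  C         0.05958   -0.1192
  E           2.886    0.2145
  solve Keq expr → x = -0.05958; check Q = 0.01595
Then remove 0.6553 M of G.
Step 2:
                  G         E
  I            2.23    0.2145
  C          0.0127  -0.02539
  E           2.243    0.1891
  solve Keq expr → x = -0.0127; check Q = 0.01595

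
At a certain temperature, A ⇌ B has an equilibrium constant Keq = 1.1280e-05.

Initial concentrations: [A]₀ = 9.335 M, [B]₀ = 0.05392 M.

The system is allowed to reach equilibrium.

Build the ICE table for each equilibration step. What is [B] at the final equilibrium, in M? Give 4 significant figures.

[B]_eq = 1.0591e-04 M

Q₀ = 0.005776 vs Keq = 1.1280e-05 ⇒ Q>K, reverse
Step 1:
                   A          B
  init         9.335    0.05392
  Δ          0.05381   -0.05381
  eq           9.389 1.0591e-04
  solve Keq expr → x = -0.05381; check Q = 1.1280e-05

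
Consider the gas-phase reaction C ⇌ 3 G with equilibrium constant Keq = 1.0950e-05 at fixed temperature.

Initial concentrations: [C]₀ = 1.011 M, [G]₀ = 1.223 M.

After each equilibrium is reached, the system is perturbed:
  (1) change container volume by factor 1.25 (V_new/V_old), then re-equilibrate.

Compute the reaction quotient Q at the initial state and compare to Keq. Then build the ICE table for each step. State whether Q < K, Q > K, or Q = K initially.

Q₀ = 1.809 vs Keq = 1.0950e-05 ⇒ Q>K, reverse
Step 1:
                    C           G
  Initial       1.011       1.223
  Change       0.3994      -1.198
  Equil          1.41      0.0249
  solve Keq expr → x = -0.3994; check Q = 1.0950e-05
Then change container volume by factor 1.25 (V_new/V_old).
Step 2:
                    C           G
  Initial       1.128     0.01992
  Change    -0.001063    0.003188
  Equil         1.127     0.02311
  solve Keq expr → x = 0.001063; check Q = 1.0950e-05

Q₀ = 1.809; Q > K (proceeds reverse)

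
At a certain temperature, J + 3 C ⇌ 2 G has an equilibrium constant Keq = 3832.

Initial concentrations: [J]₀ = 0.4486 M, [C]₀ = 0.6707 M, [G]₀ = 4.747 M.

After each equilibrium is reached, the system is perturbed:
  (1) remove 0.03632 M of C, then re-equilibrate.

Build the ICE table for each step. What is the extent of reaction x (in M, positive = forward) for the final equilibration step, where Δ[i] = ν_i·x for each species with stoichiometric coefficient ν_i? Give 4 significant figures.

Q₀ = 166.5 vs Keq = 3832 ⇒ Q<K, forward
Step 1:
                    J           C           G
  init         0.4486      0.6707       4.747
  Δ            -0.132     -0.3961      0.2641
  eq           0.3166      0.2746       5.011
  solve Keq expr → x = 0.132; check Q = 3832
Then remove 0.03632 M of C.
Step 2:
                    J           C           G
  init         0.3166      0.2383       5.011
  Δ           0.01083     0.03248    -0.02165
  eq           0.3274      0.2707       4.989
  solve Keq expr → x = -0.01083; check Q = 3832

x = -0.01083 M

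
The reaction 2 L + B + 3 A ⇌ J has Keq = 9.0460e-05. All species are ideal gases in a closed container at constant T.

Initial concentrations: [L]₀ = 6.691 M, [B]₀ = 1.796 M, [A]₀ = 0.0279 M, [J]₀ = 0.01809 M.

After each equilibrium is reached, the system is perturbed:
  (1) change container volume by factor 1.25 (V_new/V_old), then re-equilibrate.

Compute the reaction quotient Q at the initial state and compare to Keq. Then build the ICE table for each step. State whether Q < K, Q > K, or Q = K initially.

Q₀ = 10.36 vs Keq = 9.0460e-05 ⇒ Q>K, reverse
Step 1:
                  L         B         A         J
  I           6.691     1.796    0.0279   0.01809
  C         0.03617   0.01809   0.05426  -0.01809
  E           6.727     1.814   0.08216 4.1184e-06
  solve Keq expr → x = -0.01809; check Q = 9.0460e-05
Then change container volume by factor 1.25 (V_new/V_old).
Step 2:
                  L         B         A         J
  I           5.382     1.451   0.06573 3.2947e-06
  C       4.4295e-06 2.2147e-06 6.6442e-06 -2.2147e-06
  E           5.382     1.451   0.06573 1.0799e-06
  solve Keq expr → x = -2.2147e-06; check Q = 9.0460e-05

Q₀ = 10.36; Q > K (proceeds reverse)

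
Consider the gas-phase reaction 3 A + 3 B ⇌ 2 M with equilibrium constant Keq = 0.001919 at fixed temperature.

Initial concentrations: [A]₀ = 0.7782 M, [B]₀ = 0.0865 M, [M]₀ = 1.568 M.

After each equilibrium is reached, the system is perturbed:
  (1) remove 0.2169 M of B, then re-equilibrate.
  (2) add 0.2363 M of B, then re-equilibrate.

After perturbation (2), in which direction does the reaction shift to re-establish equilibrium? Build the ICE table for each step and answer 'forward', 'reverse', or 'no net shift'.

Direction: forward

Q₀ = 8061 vs Keq = 0.001919 ⇒ Q>K, reverse
Step 1:
                    A           B           M
  I            0.7782      0.0865       1.568
  C             1.721       1.721      -1.147
  E             2.499       1.808      0.4206
  solve Keq expr → x = -0.5737; check Q = 0.001919
Then remove 0.2169 M of B.
Step 2:
                    A           B           M
  I             2.499       1.591      0.4206
  C           0.06021     0.06021    -0.04014
  E             2.559       1.651      0.3805
  solve Keq expr → x = -0.02007; check Q = 0.001919
Then add 0.2363 M of B.
Step 3:
                    A           B           M
  I             2.559       1.887      0.3805
  C          -0.06555    -0.06555      0.0437
  E             2.494       1.822      0.4242
  solve Keq expr → x = 0.02185; check Q = 0.001919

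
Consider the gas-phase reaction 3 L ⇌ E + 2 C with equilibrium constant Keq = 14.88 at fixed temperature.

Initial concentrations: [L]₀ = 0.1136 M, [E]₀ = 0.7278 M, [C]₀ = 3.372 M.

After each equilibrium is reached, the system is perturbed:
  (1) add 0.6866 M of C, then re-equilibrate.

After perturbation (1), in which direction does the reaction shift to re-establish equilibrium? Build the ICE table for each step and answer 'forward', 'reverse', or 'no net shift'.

Q₀ = 5645 vs Keq = 14.88 ⇒ Q>K, reverse
Step 1:
                    L           E           C
  Initial      0.1136      0.7278       3.372
  Change       0.5723     -0.1908     -0.3816
  Equil        0.6859       0.537        2.99
  solve Keq expr → x = -0.1908; check Q = 14.88
Then add 0.6866 M of C.
Step 2:
                    L           E           C
  Initial      0.6859       0.537       3.677
  Change      0.08046    -0.02682    -0.05364
  Equil        0.7664      0.5102       3.623
  solve Keq expr → x = -0.02682; check Q = 14.88

Direction: reverse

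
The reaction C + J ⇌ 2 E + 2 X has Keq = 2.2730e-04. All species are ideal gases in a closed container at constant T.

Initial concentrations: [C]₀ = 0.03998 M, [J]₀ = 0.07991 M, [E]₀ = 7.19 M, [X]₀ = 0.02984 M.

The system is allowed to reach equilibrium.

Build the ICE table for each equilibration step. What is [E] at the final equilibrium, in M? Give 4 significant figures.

[E]_eq = 7.16 M

Q₀ = 14.41 vs Keq = 2.2730e-04 ⇒ Q>K, reverse
Step 1:
                  C         J         E         X
  Initial   0.03998   0.07991      7.19   0.02984
  Change    0.01484   0.01484  -0.02969  -0.02969
  Equil     0.05482   0.09475      7.16 1.5176e-04
  solve Keq expr → x = -0.01484; check Q = 2.2730e-04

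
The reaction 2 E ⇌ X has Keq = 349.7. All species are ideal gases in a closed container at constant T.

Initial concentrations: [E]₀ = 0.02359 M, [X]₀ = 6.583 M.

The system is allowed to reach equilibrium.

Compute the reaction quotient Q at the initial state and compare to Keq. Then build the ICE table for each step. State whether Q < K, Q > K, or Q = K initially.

Q₀ = 1.1830e+04 vs Keq = 349.7 ⇒ Q>K, reverse
Step 1:
                  E         X
  init      0.02359     6.583
  Δ           0.113  -0.05651
  eq         0.1366     6.526
  solve Keq expr → x = -0.05651; check Q = 349.7

Q₀ = 1.1830e+04; Q > K (proceeds reverse)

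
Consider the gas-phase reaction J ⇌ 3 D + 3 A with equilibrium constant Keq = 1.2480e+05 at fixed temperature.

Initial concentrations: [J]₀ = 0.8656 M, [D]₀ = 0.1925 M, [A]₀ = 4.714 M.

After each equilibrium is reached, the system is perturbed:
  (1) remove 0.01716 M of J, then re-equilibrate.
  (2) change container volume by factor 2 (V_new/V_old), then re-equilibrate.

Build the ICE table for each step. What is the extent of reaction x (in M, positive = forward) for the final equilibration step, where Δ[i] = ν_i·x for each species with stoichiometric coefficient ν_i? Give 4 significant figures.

Q₀ = 0.8633 vs Keq = 1.2480e+05 ⇒ Q<K, forward
Step 1:
                    J           D           A
  init         0.8656      0.1925       4.714
  Δ           -0.8123       2.437       2.437
  eq          0.05327       2.629       7.151
  solve Keq expr → x = 0.8123; check Q = 1.2480e+05
Then remove 0.01716 M of J.
Step 2:
                    J           D           A
  init        0.03611       2.629       7.151
  Δ            0.0138    -0.04141    -0.04141
  eq          0.04992       2.588        7.11
  solve Keq expr → x = -0.0138; check Q = 1.2480e+05
Then change container volume by factor 2 (V_new/V_old).
Step 3:
                    J           D           A
  init        0.02496       1.294       3.555
  Δ          -0.02398     0.07195     0.07195
  eq       9.7426e-04       1.366       3.627
  solve Keq expr → x = 0.02398; check Q = 1.2480e+05

x = 0.02398 M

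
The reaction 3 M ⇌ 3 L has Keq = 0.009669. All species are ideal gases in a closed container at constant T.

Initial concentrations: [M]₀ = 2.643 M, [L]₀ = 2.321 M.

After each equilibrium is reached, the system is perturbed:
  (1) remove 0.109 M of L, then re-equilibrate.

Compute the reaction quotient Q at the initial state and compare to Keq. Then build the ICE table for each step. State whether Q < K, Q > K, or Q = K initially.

Q₀ = 0.6772 vs Keq = 0.009669 ⇒ Q>K, reverse
Step 1:
                  M         L
  init        2.643     2.321
  Δ           1.449    -1.449
  eq          4.092    0.8718
  solve Keq expr → x = -0.4831; check Q = 0.009669
Then remove 0.109 M of L.
Step 2:
                  M         L
  init        4.092    0.7628
  Δ        -0.08986   0.08986
  eq          4.002    0.8527
  solve Keq expr → x = 0.02995; check Q = 0.009669

Q₀ = 0.6772; Q > K (proceeds reverse)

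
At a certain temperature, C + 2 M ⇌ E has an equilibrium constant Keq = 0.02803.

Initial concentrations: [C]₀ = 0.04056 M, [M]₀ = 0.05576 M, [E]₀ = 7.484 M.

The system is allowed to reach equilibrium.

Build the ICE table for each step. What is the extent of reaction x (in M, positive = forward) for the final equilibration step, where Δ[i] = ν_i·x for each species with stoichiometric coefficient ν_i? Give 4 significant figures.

Q₀ = 5.9346e+04 vs Keq = 0.02803 ⇒ Q>K, reverse
Step 1:
                  C         M         E
  init      0.04056   0.05576     7.484
  Δ           3.308     6.615    -3.308
  eq          3.348     6.671     4.176
  solve Keq expr → x = -3.308; check Q = 0.02803

x = -3.308 M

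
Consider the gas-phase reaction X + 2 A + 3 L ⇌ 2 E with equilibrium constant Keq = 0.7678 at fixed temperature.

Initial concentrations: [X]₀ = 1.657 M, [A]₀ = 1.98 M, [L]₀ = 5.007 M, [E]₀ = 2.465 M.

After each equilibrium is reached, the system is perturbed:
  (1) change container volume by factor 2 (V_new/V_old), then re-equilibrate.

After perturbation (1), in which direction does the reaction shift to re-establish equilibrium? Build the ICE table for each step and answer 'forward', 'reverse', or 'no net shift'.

Direction: reverse

Q₀ = 0.007452 vs Keq = 0.7678 ⇒ Q<K, forward
Step 1:
                   X          A          L          E
  init         1.657       1.98      5.007      2.465
  Δ           -0.619     -1.238     -1.857      1.238
  eq           1.038      0.742       3.15      3.703
  solve Keq expr → x = 0.619; check Q = 0.7678
Then change container volume by factor 2 (V_new/V_old).
Step 2:
                   X          A          L          E
  init         0.519      0.371      1.575      1.852
  Δ           0.1658     0.3316     0.4974    -0.3316
  eq          0.6848     0.7026      2.072       1.52
  solve Keq expr → x = -0.1658; check Q = 0.7678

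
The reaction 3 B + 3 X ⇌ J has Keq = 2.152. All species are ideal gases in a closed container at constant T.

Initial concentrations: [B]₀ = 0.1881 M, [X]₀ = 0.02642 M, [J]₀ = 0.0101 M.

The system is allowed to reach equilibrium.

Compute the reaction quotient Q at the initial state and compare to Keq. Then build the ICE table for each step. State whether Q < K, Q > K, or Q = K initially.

Q₀ = 8.2292e+04 vs Keq = 2.152 ⇒ Q>K, reverse
Step 1:
                    B           X           J
  I            0.1881     0.02642      0.0101
  C           0.03029     0.03029     -0.0101
  E            0.2184     0.05671  4.0875e-06
  solve Keq expr → x = -0.0101; check Q = 2.152

Q₀ = 8.2292e+04; Q > K (proceeds reverse)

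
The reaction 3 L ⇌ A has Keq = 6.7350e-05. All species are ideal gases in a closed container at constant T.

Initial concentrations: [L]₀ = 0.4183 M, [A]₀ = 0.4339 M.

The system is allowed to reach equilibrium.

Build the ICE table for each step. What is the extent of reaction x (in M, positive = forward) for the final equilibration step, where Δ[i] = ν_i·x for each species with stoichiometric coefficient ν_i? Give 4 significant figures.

Q₀ = 5.928 vs Keq = 6.7350e-05 ⇒ Q>K, reverse
Step 1:
                    L           A
  Initial      0.4183      0.4339
  Change        1.301     -0.4336
  Equil         1.719  3.4209e-04
  solve Keq expr → x = -0.4336; check Q = 6.7350e-05

x = -0.4336 M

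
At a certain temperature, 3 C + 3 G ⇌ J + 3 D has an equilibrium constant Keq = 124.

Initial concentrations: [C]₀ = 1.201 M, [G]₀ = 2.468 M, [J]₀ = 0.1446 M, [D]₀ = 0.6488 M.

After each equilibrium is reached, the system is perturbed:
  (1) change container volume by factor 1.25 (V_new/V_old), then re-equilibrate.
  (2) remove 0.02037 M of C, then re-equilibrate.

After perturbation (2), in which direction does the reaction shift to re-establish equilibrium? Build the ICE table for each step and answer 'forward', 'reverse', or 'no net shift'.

Q₀ = 0.001516 vs Keq = 124 ⇒ Q<K, forward
Step 1:
                   C          G          J          D
  Initial      1.201      2.468     0.1446     0.6488
  Change       -1.02      -1.02     0.3399       1.02
  Equil       0.1814      1.448     0.4845      1.668
  solve Keq expr → x = 0.3399; check Q = 124
Then change container volume by factor 1.25 (V_new/V_old).
Step 2:
                   C          G          J          D
  Initial     0.1451      1.159     0.3876      1.335
  Change     0.01771    0.01771  -0.005903   -0.01771
  Equil       0.1628      1.176     0.3817      1.317
  solve Keq expr → x = -0.005903; check Q = 124
Then remove 0.02037 M of C.
Step 3:
                   C          G          J          D
  Initial     0.1425      1.176     0.3817      1.317
  Change     0.01561    0.01561  -0.005203   -0.01561
  Equil       0.1581      1.192     0.3765      1.301
  solve Keq expr → x = -0.005203; check Q = 124

Direction: reverse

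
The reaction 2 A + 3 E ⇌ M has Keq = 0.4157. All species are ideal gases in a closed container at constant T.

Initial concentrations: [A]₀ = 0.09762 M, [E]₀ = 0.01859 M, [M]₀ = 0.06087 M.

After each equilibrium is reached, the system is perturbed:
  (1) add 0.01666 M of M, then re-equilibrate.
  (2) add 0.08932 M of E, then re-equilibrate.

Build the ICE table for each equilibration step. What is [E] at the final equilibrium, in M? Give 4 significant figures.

[E]_eq = 0.3375 M

Q₀ = 9.9423e+05 vs Keq = 0.4157 ⇒ Q>K, reverse
Step 1:
                   A          E          M
  I          0.09762    0.01859    0.06087
  C           0.1214     0.1821   -0.06071
  E            0.219     0.2007 1.6127e-04
  solve Keq expr → x = -0.06071; check Q = 0.4157
Then add 0.01666 M of M.
Step 2:
                   A          E          M
  I            0.219     0.2007    0.01682
  C          0.03282    0.04923   -0.01641
  E           0.2519     0.2499 4.1174e-04
  solve Keq expr → x = -0.01641; check Q = 0.4157
Then add 0.08932 M of E.
Step 3:
                   A          E          M
  I           0.2519     0.3393 4.1174e-04
  C        -0.001185  -0.001777 5.9234e-04
  E           0.2507     0.3375   0.001004
  solve Keq expr → x = 5.9234e-04; check Q = 0.4157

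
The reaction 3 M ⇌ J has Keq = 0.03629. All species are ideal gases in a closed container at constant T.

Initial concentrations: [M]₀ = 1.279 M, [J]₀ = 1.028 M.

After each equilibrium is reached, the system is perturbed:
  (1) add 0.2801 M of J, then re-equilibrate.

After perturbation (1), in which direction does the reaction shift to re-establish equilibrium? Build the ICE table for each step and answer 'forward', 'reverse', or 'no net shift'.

Direction: reverse

Q₀ = 0.4913 vs Keq = 0.03629 ⇒ Q>K, reverse
Step 1:
                  M         J
  init        1.279     1.028
  Δ           1.273   -0.4245
  eq          2.552    0.6035
  solve Keq expr → x = -0.4245; check Q = 0.03629
Then add 0.2801 M of J.
Step 2:
                  M         J
  init        2.552    0.8836
  Δ          0.2513  -0.08376
  eq          2.804    0.7998
  solve Keq expr → x = -0.08376; check Q = 0.03629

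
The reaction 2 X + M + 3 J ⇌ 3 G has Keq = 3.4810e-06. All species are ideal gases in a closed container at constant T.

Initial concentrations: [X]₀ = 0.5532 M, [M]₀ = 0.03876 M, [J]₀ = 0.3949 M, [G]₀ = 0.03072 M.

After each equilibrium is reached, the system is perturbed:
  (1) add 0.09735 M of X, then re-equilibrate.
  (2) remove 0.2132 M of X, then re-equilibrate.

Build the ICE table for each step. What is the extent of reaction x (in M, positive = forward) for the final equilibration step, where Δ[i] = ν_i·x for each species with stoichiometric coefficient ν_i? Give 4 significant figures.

Q₀ = 0.03969 vs Keq = 3.4810e-06 ⇒ Q>K, reverse
Step 1:
                    X           M           J           G
  I            0.5532     0.03876      0.3949     0.03072
  C            0.0194    0.009702      0.0291     -0.0291
  E            0.5726     0.04846       0.424    0.001615
  solve Keq expr → x = -0.009702; check Q = 3.4810e-06
Then add 0.09735 M of X.
Step 2:
                    X           M           J           G
  I              0.67     0.04846       0.424    0.001615
  C       -1.1773e-04 -5.8863e-05 -1.7659e-04  1.7659e-04
  E            0.6698      0.0484      0.4238    0.001792
  solve Keq expr → x = 5.8863e-05; check Q = 3.4810e-06
Then remove 0.2132 M of X.
Step 3:
                    X           M           J           G
  I            0.4566      0.0484      0.4238    0.001792
  C        2.6722e-04  1.3361e-04  4.0084e-04 -4.0084e-04
  E            0.4569     0.04854      0.4242    0.001391
  solve Keq expr → x = -1.3361e-04; check Q = 3.4810e-06

x = -1.3361e-04 M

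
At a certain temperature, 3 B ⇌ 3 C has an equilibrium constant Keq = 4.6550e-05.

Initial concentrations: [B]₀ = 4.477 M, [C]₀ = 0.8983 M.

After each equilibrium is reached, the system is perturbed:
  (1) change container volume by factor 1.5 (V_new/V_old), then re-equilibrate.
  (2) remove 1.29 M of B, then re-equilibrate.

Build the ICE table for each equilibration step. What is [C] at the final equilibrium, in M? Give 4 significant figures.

[C]_eq = 0.07964 M

Q₀ = 0.008078 vs Keq = 4.6550e-05 ⇒ Q>K, reverse
Step 1:
                    B           C
  Initial       4.477      0.8983
  Change       0.7117     -0.7117
  Equil         5.189      0.1866
  solve Keq expr → x = -0.2372; check Q = 4.6550e-05
Then change container volume by factor 1.5 (V_new/V_old).
Step 2:
                    B           C
  Initial       3.459      0.1244
  Change            0           0
  Equil         3.459      0.1244
  solve Keq expr → x = 0; check Q = 4.6550e-05
Then remove 1.29 M of B.
Step 3:
                    B           C
  Initial       2.169      0.1244
  Change      0.04479    -0.04479
  Equil         2.214     0.07964
  solve Keq expr → x = -0.01493; check Q = 4.6550e-05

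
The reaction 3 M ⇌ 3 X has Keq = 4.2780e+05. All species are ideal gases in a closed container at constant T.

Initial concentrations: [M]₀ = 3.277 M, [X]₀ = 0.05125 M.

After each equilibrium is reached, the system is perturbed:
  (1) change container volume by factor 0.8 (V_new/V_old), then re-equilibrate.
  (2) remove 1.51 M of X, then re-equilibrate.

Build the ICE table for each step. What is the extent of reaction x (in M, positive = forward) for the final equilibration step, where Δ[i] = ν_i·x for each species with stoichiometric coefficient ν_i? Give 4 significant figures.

x = 0.006592 M

Q₀ = 3.8252e-06 vs Keq = 4.2780e+05 ⇒ Q<K, forward
Step 1:
                   M          X
  init         3.277    0.05125
  Δ           -3.233      3.233
  eq         0.04359      3.285
  solve Keq expr → x = 1.078; check Q = 4.2780e+05
Then change container volume by factor 0.8 (V_new/V_old).
Step 2:
                   M          X
  init       0.05449      4.106
  Δ                0          0
  eq         0.05449      4.106
  solve Keq expr → x = 0; check Q = 4.2780e+05
Then remove 1.51 M of X.
Step 3:
                   M          X
  init       0.05449      2.596
  Δ         -0.01978    0.01978
  eq         0.03471      2.616
  solve Keq expr → x = 0.006592; check Q = 4.2780e+05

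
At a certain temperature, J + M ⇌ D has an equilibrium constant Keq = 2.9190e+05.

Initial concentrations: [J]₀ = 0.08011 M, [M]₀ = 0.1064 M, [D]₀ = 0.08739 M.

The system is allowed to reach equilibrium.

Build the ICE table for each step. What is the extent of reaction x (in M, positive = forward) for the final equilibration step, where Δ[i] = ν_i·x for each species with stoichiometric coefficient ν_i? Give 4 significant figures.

Q₀ = 10.25 vs Keq = 2.9190e+05 ⇒ Q<K, forward
Step 1:
                  J         M         D
  init      0.08011    0.1064   0.08739
  Δ        -0.08009  -0.08009   0.08009
  eq      2.1806e-05   0.02631    0.1675
  solve Keq expr → x = 0.08009; check Q = 2.9190e+05

x = 0.08009 M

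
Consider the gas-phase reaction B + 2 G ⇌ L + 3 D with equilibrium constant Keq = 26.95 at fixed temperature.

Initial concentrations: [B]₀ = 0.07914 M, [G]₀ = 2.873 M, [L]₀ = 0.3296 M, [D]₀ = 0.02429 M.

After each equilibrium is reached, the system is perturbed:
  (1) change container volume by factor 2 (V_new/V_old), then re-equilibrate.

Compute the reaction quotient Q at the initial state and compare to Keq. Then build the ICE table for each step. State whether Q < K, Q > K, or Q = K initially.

Q₀ = 7.2311e-06 vs Keq = 26.95 ⇒ Q<K, forward
Step 1:
                   B          G          L          D
  init       0.07914      2.873     0.3296    0.02429
  Δ          -0.0791    -0.1582     0.0791     0.2373
  eq      3.6837e-05      2.715     0.4087     0.2616
  solve Keq expr → x = 0.0791; check Q = 26.95
Then change container volume by factor 2 (V_new/V_old).
Step 2:
                   B          G          L          D
  init    1.8419e-05      1.357     0.2044     0.1308
  Δ       -9.2028e-06 -1.8406e-05 9.2028e-06 2.7608e-05
  eq      9.2158e-06      1.357     0.2044     0.1308
  solve Keq expr → x = 9.2028e-06; check Q = 26.95

Q₀ = 7.2311e-06; Q < K (proceeds forward)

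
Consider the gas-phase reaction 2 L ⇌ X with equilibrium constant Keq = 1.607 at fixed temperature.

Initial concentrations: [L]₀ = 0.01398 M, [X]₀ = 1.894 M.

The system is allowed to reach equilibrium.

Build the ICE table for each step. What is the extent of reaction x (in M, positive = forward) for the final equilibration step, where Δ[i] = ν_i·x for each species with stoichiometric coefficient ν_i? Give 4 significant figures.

x = -0.4646 M

Q₀ = 9691 vs Keq = 1.607 ⇒ Q>K, reverse
Step 1:
                  L         X
  I         0.01398     1.894
  C          0.9292   -0.4646
  E          0.9431     1.429
  solve Keq expr → x = -0.4646; check Q = 1.607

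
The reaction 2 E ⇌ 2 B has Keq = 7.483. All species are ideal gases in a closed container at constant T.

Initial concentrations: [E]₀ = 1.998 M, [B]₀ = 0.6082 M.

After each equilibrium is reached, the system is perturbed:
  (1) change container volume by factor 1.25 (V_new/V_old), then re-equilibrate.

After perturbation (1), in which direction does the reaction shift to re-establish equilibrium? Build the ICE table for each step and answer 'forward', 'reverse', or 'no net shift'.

Direction: no net shift

Q₀ = 0.09266 vs Keq = 7.483 ⇒ Q<K, forward
Step 1:
                  E         B
  Initial     1.998    0.6082
  Change       -1.3       1.3
  Equil      0.6977     1.909
  solve Keq expr → x = 0.6502; check Q = 7.483
Then change container volume by factor 1.25 (V_new/V_old).
Step 2:
                  E         B
  Initial    0.5581     1.527
  Change          0         0
  Equil      0.5581     1.527
  solve Keq expr → x = 0; check Q = 7.483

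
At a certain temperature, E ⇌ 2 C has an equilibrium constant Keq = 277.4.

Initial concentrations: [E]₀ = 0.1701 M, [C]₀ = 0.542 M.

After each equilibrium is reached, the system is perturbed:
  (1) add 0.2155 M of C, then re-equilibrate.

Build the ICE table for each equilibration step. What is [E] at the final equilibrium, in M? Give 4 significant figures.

Q₀ = 1.727 vs Keq = 277.4 ⇒ Q<K, forward
Step 1:
                    E           C
  Initial      0.1701       0.542
  Change      -0.1673      0.3347
  Equil       0.00277      0.8767
  solve Keq expr → x = 0.1673; check Q = 277.4
Then add 0.2155 M of C.
Step 2:
                    E           C
  Initial     0.00277       1.092
  Change     0.001506   -0.003012
  Equil      0.004276       1.089
  solve Keq expr → x = -0.001506; check Q = 277.4

[E]_eq = 0.004276 M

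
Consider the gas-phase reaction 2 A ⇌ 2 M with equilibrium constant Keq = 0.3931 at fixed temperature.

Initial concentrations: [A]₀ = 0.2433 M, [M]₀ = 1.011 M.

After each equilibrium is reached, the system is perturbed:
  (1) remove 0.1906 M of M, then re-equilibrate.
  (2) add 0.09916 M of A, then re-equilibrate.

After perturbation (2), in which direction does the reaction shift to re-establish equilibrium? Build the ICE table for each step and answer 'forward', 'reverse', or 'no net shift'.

Direction: forward

Q₀ = 17.27 vs Keq = 0.3931 ⇒ Q>K, reverse
Step 1:
                  A         M
  init       0.2433     1.011
  Δ          0.5276   -0.5276
  eq         0.7709    0.4834
  solve Keq expr → x = -0.2638; check Q = 0.3931
Then remove 0.1906 M of M.
Step 2:
                  A         M
  init       0.7709    0.2928
  Δ         -0.1171    0.1171
  eq         0.6538    0.4099
  solve Keq expr → x = 0.05857; check Q = 0.3931
Then add 0.09916 M of A.
Step 3:
                  A         M
  init       0.7529    0.4099
  Δ        -0.03821   0.03821
  eq         0.7147    0.4481
  solve Keq expr → x = 0.01911; check Q = 0.3931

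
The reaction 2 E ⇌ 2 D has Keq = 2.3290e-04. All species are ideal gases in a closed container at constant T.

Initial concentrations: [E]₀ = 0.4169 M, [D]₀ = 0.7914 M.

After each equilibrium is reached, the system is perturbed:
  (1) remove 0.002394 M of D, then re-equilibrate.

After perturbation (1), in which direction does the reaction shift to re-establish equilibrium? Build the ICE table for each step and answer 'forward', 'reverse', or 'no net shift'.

Direction: forward

Q₀ = 3.604 vs Keq = 2.3290e-04 ⇒ Q>K, reverse
Step 1:
                  E         D
  I          0.4169    0.7914
  C          0.7732   -0.7732
  E            1.19   0.01816
  solve Keq expr → x = -0.3866; check Q = 2.3290e-04
Then remove 0.002394 M of D.
Step 2:
                  E         D
  I            1.19   0.01577
  C       -0.002358  0.002358
  E           1.188   0.01813
  solve Keq expr → x = 0.001179; check Q = 2.3290e-04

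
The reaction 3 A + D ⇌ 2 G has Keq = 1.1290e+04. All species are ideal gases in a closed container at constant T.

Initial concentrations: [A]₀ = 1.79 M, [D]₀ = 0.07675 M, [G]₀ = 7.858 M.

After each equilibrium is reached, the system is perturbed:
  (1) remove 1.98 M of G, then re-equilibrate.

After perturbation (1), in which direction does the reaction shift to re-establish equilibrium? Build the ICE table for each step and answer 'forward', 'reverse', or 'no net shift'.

Q₀ = 140.3 vs Keq = 1.1290e+04 ⇒ Q<K, forward
Step 1:
                    A           D           G
  init           1.79     0.07675       7.858
  Δ           -0.2258    -0.07527      0.1505
  eq            1.564    0.001484       8.009
  solve Keq expr → x = 0.07527; check Q = 1.1290e+04
Then remove 1.98 M of G.
Step 2:
                    A           D           G
  init          1.564    0.001484       6.029
  Δ         -0.001919 -6.3977e-04     0.00128
  eq            1.562  8.4457e-04        6.03
  solve Keq expr → x = 6.3977e-04; check Q = 1.1290e+04

Direction: forward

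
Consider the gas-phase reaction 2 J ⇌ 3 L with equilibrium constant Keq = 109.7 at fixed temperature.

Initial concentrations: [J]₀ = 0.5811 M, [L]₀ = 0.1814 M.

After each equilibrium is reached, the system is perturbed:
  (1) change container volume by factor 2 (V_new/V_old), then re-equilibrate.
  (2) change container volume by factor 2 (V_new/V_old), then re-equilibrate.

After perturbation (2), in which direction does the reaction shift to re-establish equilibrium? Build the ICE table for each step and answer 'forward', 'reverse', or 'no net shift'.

Q₀ = 0.01768 vs Keq = 109.7 ⇒ Q<K, forward
Step 1:
                    J           L
  Initial      0.5811      0.1814
  Change      -0.4961      0.7441
  Equil       0.08501      0.9255
  solve Keq expr → x = 0.248; check Q = 109.7
Then change container volume by factor 2 (V_new/V_old).
Step 2:
                    J           L
  Initial     0.04251      0.4628
  Change     -0.01085     0.01628
  Equil       0.03166       0.479
  solve Keq expr → x = 0.005425; check Q = 109.7
Then change container volume by factor 2 (V_new/V_old).
Step 3:
                    J           L
  Initial     0.01583      0.2395
  Change    -0.004192    0.006288
  Equil       0.01164      0.2458
  solve Keq expr → x = 0.002096; check Q = 109.7

Direction: forward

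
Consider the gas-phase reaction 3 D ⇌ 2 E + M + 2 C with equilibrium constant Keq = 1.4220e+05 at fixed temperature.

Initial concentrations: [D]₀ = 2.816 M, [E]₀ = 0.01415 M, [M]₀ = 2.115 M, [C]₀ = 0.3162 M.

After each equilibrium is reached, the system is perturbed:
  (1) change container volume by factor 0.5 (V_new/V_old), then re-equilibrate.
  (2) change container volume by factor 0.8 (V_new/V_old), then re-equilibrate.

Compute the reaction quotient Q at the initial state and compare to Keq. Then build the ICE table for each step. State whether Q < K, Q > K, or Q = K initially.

Q₀ = 1.8960e-06; Q < K (proceeds forward)

Q₀ = 1.8960e-06 vs Keq = 1.4220e+05 ⇒ Q<K, forward
Step 1:
                  D         E         M         C
  Initial     2.816   0.01415     2.115    0.3162
  Change     -2.747     1.831    0.9155     1.831
  Equil     0.06942     1.845     3.031     2.147
  solve Keq expr → x = 0.9155; check Q = 1.4220e+05
Then change container volume by factor 0.5 (V_new/V_old).
Step 2:
                  D         E         M         C
  Initial    0.1388      3.69     6.061     4.295
  Change    0.07743  -0.05162  -0.02581  -0.05162
  Equil      0.2163     3.639     6.035     4.243
  solve Keq expr → x = -0.02581; check Q = 1.4220e+05
Then change container volume by factor 0.8 (V_new/V_old).
Step 3:
                  D         E         M         C
  Initial    0.2703     4.548     7.544     5.304
  Change    0.04085  -0.02723  -0.01362  -0.02723
  Equil      0.3112     4.521      7.53     5.276
  solve Keq expr → x = -0.01362; check Q = 1.4220e+05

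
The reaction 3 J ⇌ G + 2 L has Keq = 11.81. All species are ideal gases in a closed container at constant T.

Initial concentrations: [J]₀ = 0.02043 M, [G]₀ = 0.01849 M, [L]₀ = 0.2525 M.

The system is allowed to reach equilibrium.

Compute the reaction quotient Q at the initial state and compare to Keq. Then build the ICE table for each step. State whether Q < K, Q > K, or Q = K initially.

Q₀ = 138.2; Q > K (proceeds reverse)

Q₀ = 138.2 vs Keq = 11.81 ⇒ Q>K, reverse
Step 1:
                  J         G         L
  Initial   0.02043   0.01849    0.2525
  Change    0.01868 -0.006227  -0.01245
  Equil     0.03911   0.01226      0.24
  solve Keq expr → x = -0.006227; check Q = 11.81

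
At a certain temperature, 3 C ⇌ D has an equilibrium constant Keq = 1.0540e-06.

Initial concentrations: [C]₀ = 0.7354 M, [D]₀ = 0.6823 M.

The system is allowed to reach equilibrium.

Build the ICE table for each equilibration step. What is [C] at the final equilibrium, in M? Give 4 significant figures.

Q₀ = 1.716 vs Keq = 1.0540e-06 ⇒ Q>K, reverse
Step 1:
                   C          D
  init        0.7354     0.6823
  Δ            2.047    -0.6823
  eq           2.782 2.2700e-05
  solve Keq expr → x = -0.6823; check Q = 1.0540e-06

[C]_eq = 2.782 M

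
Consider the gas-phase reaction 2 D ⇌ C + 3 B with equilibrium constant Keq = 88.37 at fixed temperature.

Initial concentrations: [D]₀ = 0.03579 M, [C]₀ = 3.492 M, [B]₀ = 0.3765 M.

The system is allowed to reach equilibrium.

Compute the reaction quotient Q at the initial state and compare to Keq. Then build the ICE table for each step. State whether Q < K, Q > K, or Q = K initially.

Q₀ = 145.5 vs Keq = 88.37 ⇒ Q>K, reverse
Step 1:
                    D           C           B
  I           0.03579       3.492      0.3765
  C          0.007945   -0.003973    -0.01192
  E           0.04374       3.488      0.3646
  solve Keq expr → x = -0.003973; check Q = 88.37

Q₀ = 145.5; Q > K (proceeds reverse)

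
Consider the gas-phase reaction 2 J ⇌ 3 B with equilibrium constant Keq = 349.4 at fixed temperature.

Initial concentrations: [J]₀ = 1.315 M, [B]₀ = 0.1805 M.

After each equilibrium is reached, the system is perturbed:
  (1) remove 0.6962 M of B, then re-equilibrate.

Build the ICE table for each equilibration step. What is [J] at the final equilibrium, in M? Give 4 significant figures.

Q₀ = 0.003401 vs Keq = 349.4 ⇒ Q<K, forward
Step 1:
                    J           B
  Initial       1.315      0.1805
  Change       -1.171       1.756
  Equil        0.1442       1.937
  solve Keq expr → x = 0.5854; check Q = 349.4
Then remove 0.6962 M of B.
Step 2:
                    J           B
  Initial      0.1442       1.241
  Change     -0.06183     0.09275
  Equil       0.08236       1.333
  solve Keq expr → x = 0.03092; check Q = 349.4

[J]_eq = 0.08236 M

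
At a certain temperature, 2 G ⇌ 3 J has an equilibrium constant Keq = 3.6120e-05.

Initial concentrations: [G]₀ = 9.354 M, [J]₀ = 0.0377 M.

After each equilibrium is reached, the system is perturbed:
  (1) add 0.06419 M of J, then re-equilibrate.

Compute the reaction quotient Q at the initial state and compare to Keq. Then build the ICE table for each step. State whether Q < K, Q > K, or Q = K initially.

Q₀ = 6.1239e-07; Q < K (proceeds forward)

Q₀ = 6.1239e-07 vs Keq = 3.6120e-05 ⇒ Q<K, forward
Step 1:
                  G         J
  Initial     9.354    0.0377
  Change    -0.0722    0.1083
  Equil       9.282     0.146
  solve Keq expr → x = 0.0361; check Q = 3.6120e-05
Then add 0.06419 M of J.
Step 2:
                  G         J
  Initial     9.282    0.2102
  Change     0.0425  -0.06374
  Equil       9.324    0.1464
  solve Keq expr → x = -0.02125; check Q = 3.6120e-05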